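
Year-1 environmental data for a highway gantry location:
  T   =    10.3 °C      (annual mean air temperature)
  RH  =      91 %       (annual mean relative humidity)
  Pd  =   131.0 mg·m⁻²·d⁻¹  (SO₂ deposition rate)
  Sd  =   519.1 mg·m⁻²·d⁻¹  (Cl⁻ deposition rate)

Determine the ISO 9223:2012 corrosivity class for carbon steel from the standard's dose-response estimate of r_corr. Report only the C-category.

CX

carbon steel: f(T) = -0.054·(T−10) [T>10 °C] = -0.0162
  sulphur-dioxide contribution → 135.6 μm/a
  chloride contribution → 149.7 μm/a
  ⇒ r_corr(carbon steel) = 285.3 μm/a
Category bounds: 200…700 μm/a bracket r_corr ⇒ CX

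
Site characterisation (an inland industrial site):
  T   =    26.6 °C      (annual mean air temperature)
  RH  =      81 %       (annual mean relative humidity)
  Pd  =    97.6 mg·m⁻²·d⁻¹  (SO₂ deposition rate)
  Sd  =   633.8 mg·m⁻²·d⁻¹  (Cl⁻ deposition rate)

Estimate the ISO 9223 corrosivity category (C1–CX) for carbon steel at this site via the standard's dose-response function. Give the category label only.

carbon steel: f(T) = -0.054·(T−10) [T>10 °C] = -0.8964
  Pd branch = 1.77·Pd^0.52·e^(0.02·RH+f) = 39.51 μm/a
  Sd branch = 0.102·Sd^0.62·e^(0.033·RH+0.04·T) = 233.8 μm/a
  r_corr = 39.51 + 233.8 = 273.3 μm/a
ISO 9223 Table 2 (carbon steel): 200 < 273 ≤ 700 μm/a ⇒ CX

CX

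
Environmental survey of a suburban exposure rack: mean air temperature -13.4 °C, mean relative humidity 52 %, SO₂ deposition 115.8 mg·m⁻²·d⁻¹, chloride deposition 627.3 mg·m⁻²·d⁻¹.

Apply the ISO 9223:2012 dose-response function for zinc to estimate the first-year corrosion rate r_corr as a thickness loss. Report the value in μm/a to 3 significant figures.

r_corr = 0.803 μm/a

zinc: temperature factor f = +0.038·(-23.4) = -0.8892
  SO₂ term: 0.0129·115.8^0.44·exp(0.046·52-0.8892) = 0.4691
  Cl⁻ term: 0.0175·627.3^0.57·exp(0.008·52+0.085·-13.4) = 0.3339
  r_corr = 0.4691 + 0.3339 = 0.803 μm/a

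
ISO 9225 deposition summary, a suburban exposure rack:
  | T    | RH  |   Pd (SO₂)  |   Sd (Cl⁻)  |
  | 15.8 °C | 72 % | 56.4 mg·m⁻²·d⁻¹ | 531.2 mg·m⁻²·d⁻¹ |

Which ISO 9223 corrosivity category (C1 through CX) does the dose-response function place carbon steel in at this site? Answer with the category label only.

carbon steel: temperature factor f = -0.054·(5.8) = -0.3132
  sulphur-dioxide contribution → 44.46 μm/a
  chloride contribution → 101.1 μm/a
  total first-year rate 145.5 μm/a
146 μm/a falls in (80, 200] for carbon steel → category C5

C5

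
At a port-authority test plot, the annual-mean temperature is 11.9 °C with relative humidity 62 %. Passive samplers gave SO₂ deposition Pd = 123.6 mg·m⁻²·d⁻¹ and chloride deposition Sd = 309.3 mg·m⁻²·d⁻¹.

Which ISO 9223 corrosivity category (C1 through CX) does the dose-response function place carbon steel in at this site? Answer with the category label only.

carbon steel: T>10 °C ⇒ hinge -0.054·(11.9−10) = -0.1026
  sulphur-dioxide contribution → 67.58 μm/a
  chloride contribution → 44.46 μm/a
  ⇒ r_corr(carbon steel) = 112 μm/a
Category bounds: 80…200 μm/a bracket r_corr ⇒ C5

C5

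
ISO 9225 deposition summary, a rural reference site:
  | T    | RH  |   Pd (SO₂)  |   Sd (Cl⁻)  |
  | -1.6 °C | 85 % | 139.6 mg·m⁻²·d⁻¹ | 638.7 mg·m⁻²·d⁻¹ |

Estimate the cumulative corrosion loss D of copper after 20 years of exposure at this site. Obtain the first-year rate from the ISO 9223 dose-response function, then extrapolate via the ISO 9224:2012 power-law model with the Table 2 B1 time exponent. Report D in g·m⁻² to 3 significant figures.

copper: f(T) = +0.126·(T−10) [T≤10 °C] = -1.4616
  SO₂ term: 0.0053·139.6^0.26·exp(0.059·85-1.4616) = 0.6686
  Cl⁻ term: 0.01025·638.7^0.27·exp(0.036·85+0.049·-1.6) = 1.156
  sum: 0.6686 + 1.156 → r_corr = 1.825 μm/a
Power-law: D(20) = r_corr · 20^0.667
  D(20) = 1.825 × 20^0.667 = 1.825 × 7.375 = 13.46 μm
  Mass loss = 13.46 μm × 8.96 g/cm³ = 120.6 g·m⁻²

D(20) = 121 g·m⁻²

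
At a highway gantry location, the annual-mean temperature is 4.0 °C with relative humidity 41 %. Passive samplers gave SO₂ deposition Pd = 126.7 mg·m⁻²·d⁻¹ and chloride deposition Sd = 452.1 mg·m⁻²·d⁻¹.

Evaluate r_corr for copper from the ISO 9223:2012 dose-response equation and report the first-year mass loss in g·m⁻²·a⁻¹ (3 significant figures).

r_corr = 3.43 g·m⁻²·a⁻¹

copper: temperature factor f = +0.126·(-6.0) = -0.7560
  SO₂ term: 0.0053·126.7^0.26·exp(0.059·41-0.7560) = 0.09845
  Sd branch = 0.01025·Sd^0.27·e^(0.036·RH+0.049·T) = 0.2843 μm/a
  r_corr = 0.09845 + 0.2843 = 0.3828 μm/a
Convert to mass loss: 0.3828 μm/a × 8.96 g/cm³ = 3.429 g·m⁻²·a⁻¹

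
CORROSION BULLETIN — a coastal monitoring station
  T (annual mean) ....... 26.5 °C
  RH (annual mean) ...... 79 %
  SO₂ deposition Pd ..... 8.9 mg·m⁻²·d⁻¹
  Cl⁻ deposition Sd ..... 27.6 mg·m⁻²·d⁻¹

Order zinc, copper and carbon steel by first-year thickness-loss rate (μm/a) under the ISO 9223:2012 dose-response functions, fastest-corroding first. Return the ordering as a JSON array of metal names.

["carbon steel", "zinc", "copper"]

zinc: T>10 °C ⇒ hinge -0.071·(26.5−10) = -1.1715
  SO₂ term: 0.0129·8.9^0.44·exp(0.046·79-1.1715) = 0.3961
  Sd branch = 0.0175·Sd^0.57·e^(0.008·RH+0.085·T) = 2.075 μm/a
  r_corr = 0.3961 + 2.075 = 2.471 μm/a
copper: f(T) = -0.080·(T−10) [T>10 °C] = -1.3200
  SO₂ term: 0.0053·8.9^0.26·exp(0.059·79-1.3200) = 0.2643
  Cl⁻ term: 0.01025·27.6^0.27·exp(0.036·79+0.049·26.5) = 1.581
  sum: 0.2643 + 1.581 → r_corr = 1.845 μm/a
carbon steel: f(T) = -0.054·(T−10) [T>10 °C] = -0.8910
  Pd branch = 1.77·Pd^0.52·e^(0.02·RH+f) = 10.99 μm/a
  Cl⁻ term: 0.102·27.6^0.62·exp(0.033·79+0.04·26.5) = 31.23
  sum: 10.99 + 31.23 → r_corr = 42.21 μm/a
Ordering by μm/a: carbon steel (42.2) > zinc (2.47) > copper (1.84)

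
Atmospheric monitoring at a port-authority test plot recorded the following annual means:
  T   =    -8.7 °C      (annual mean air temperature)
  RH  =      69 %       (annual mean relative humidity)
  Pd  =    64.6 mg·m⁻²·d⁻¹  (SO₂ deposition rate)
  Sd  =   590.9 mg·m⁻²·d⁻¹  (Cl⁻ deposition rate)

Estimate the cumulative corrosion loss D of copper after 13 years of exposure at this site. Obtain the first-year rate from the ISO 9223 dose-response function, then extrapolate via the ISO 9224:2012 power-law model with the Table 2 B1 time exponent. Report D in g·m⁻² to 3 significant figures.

copper: T≤10 °C ⇒ hinge +0.126·(-8.7−10) = -2.3562
  Pd branch = 0.0053·Pd^0.26·e^(0.059·RH+f) = 0.08703 μm/a
  Cl⁻ term: 0.01025·590.9^0.27·exp(0.036·69+0.049·-8.7) = 0.4494
  r_corr = 0.08703 + 0.4494 = 0.5365 μm/a
Power-law: D(13) = r_corr · 13^0.667
  D(13) = 0.5365 × 13^0.667 = 0.5365 × 5.534 = 2.969 μm
  Mass loss = 2.969 μm × 8.96 g/cm³ = 26.6 g·m⁻²

D(13) = 26.6 g·m⁻²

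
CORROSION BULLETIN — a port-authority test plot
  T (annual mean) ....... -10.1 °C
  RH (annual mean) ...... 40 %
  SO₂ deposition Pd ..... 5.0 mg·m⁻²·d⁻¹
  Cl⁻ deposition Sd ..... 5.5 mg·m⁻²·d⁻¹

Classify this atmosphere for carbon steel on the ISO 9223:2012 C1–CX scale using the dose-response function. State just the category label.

carbon steel: f(T) = +0.150·(T−10) [T≤10 °C] = -3.0150
  Pd branch = 1.77·Pd^0.52·e^(0.02·RH+f) = 0.4461 μm/a
  Sd branch = 0.102·Sd^0.62·e^(0.033·RH+0.04·T) = 0.7336 μm/a
  r_corr = 0.4461 + 0.7336 = 1.18 μm/a
Category bounds: 0…1.3 μm/a bracket r_corr ⇒ C1

C1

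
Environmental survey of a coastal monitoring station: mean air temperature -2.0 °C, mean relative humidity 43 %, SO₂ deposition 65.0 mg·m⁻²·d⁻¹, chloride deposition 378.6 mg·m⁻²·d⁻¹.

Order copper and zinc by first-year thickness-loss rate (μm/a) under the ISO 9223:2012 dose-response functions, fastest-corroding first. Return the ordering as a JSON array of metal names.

copper: T≤10 °C ⇒ hinge +0.126·(-2.0−10) = -1.5120
  sulphur-dioxide contribution → 0.04373 μm/a
  chloride contribution → 0.217 μm/a
  total first-year rate 0.2608 μm/a
zinc: f(T) = +0.038·(T−10) [T≤10 °C] = -0.4560
  sulphur-dioxide contribution → 0.3709 μm/a
  chloride contribution → 0.614 μm/a
  total first-year rate 0.9849 μm/a
Ordering by μm/a: zinc (0.985) > copper (0.261)

["zinc", "copper"]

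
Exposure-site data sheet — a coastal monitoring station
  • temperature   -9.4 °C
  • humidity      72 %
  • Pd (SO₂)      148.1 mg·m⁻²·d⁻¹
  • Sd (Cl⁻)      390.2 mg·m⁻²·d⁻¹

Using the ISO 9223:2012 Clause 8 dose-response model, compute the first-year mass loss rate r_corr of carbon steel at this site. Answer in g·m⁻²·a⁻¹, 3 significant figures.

r_corr = 282 g·m⁻²·a⁻¹

carbon steel: T≤10 °C ⇒ hinge +0.150·(-9.4−10) = -2.9100
  SO₂ term: 1.77·148.1^0.52·exp(0.02·72-2.9100) = 5.473
  Sd branch = 0.102·Sd^0.62·e^(0.033·RH+0.04·T) = 30.46 μm/a
  r_corr = 5.473 + 30.46 = 35.94 μm/a
Convert to mass loss: 35.94 μm/a × 7.85 g/cm³ = 282.1 g·m⁻²·a⁻¹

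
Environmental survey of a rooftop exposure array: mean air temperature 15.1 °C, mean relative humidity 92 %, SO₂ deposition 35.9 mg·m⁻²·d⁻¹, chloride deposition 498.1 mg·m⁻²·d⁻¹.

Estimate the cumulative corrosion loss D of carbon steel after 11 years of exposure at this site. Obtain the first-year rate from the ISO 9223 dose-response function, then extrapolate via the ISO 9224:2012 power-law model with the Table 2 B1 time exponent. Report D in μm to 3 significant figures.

carbon steel: temperature factor f = -0.054·(5.1) = -0.2754
  Pd branch = 1.77·Pd^0.52·e^(0.02·RH+f) = 54.47 μm/a
  Cl⁻ term: 0.102·498.1^0.62·exp(0.033·92+0.04·15.1) = 182.7
  sum: 54.47 + 182.7 → r_corr = 237.2 μm/a
Power-law: D(11) = r_corr · 11^0.523
  D(11) = 237.2 × 11^0.523 = 237.2 × 3.505 = 831.2 μm

D(11) = 831 μm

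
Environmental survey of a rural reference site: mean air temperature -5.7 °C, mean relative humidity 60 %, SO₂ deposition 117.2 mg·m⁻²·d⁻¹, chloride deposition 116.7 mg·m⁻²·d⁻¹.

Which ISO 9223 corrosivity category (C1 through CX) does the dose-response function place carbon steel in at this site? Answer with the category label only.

carbon steel: f(T) = +0.150·(T−10) [T≤10 °C] = -2.3550
  Pd branch = 1.77·Pd^0.52·e^(0.02·RH+f) = 6.641 μm/a
  Sd branch = 0.102·Sd^0.62·e^(0.033·RH+0.04·T) = 11.25 μm/a
  sum: 6.641 + 11.25 → r_corr = 17.89 μm/a
ISO 9223 Table 2 (carbon steel): 1.3 < 17.9 ≤ 25 μm/a ⇒ C2

C2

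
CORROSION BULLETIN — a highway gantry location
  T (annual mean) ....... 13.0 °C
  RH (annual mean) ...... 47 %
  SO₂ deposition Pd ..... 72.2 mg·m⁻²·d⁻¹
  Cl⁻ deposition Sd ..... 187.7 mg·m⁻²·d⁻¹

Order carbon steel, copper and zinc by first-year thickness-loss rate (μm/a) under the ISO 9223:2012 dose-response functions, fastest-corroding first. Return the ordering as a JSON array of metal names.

carbon steel: temperature factor f = -0.054·(3.0) = -0.1620
  sulphur-dioxide contribution → 35.67 μm/a
  chloride contribution → 20.78 μm/a
  total first-year rate 56.45 μm/a
copper: temperature factor f = -0.080·(3.0) = -0.2400
  sulphur-dioxide contribution → 0.203 μm/a
  chloride contribution → 0.4325 μm/a
  ⇒ r_corr(copper) = 0.6356 μm/a
zinc: T>10 °C ⇒ hinge -0.071·(13.0−10) = -0.2130
  sulphur-dioxide contribution → 0.5954 μm/a
  chloride contribution → 1.521 μm/a
  ⇒ r_corr(zinc) = 2.116 μm/a
Ordering by μm/a: carbon steel (56.4) > zinc (2.12) > copper (0.636)

["carbon steel", "zinc", "copper"]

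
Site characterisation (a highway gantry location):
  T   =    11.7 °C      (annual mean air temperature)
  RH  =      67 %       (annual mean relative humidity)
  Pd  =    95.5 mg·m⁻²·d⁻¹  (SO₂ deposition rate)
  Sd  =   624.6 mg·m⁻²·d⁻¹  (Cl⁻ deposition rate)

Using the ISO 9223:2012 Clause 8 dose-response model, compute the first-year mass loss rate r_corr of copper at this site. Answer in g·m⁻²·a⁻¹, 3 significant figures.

copper: T>10 °C ⇒ hinge -0.080·(11.7−10) = -0.1360
  SO₂ term: 0.0053·95.5^0.26·exp(0.059·67-0.1360) = 0.7885
  Cl⁻ term: 0.01025·624.6^0.27·exp(0.036·67+0.049·11.7) = 1.154
  sum: 0.7885 + 1.154 → r_corr = 1.942 μm/a
Convert to mass loss: 1.942 μm/a × 8.96 g/cm³ = 17.4 g·m⁻²·a⁻¹

r_corr = 17.4 g·m⁻²·a⁻¹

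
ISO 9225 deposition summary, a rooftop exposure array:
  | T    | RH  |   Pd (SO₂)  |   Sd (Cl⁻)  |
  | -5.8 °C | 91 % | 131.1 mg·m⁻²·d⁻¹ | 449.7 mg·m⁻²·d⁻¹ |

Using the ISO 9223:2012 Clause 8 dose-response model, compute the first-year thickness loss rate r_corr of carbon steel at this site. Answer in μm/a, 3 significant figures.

r_corr = 84.8 μm/a

carbon steel: f(T) = +0.150·(T−10) [T≤10 °C] = -2.3700
  sulphur-dioxide contribution → 12.89 μm/a
  chloride contribution → 71.92 μm/a
  ⇒ r_corr(carbon steel) = 84.81 μm/a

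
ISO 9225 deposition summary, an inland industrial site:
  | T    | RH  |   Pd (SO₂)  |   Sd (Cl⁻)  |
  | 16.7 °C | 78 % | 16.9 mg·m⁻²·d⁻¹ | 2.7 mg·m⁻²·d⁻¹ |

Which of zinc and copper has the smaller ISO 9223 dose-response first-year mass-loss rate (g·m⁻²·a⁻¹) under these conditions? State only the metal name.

zinc: f(T) = -0.071·(T−10) [T>10 °C] = -0.4757
  sulphur-dioxide contribution → 1.006 μm/a
  chloride contribution → 0.2379 μm/a
  total first-year rate 1.244 μm/a
  mass loss = 1.244 μm/a × 7.14 g/cm³ = 8.88 g·m⁻²·a⁻¹
copper: f(T) = -0.080·(T−10) [T>10 °C] = -0.5360
  sulphur-dioxide contribution → 0.6447 μm/a
  chloride contribution → 0.5036 μm/a
  ⇒ r_corr(copper) = 1.148 μm/a
  mass loss = 1.148 μm/a × 8.96 g/cm³ = 10.29 g·m⁻²·a⁻¹
Ordering by g·m⁻²·a⁻¹: copper (10.3) > zinc (8.88)

zinc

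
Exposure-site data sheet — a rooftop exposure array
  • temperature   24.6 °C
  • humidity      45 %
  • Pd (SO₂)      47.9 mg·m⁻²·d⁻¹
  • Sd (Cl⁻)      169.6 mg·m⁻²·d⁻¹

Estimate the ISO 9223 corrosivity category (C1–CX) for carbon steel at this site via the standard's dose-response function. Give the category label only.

C3

carbon steel: T>10 °C ⇒ hinge -0.054·(24.6−10) = -0.7884
  SO₂ term: 1.77·47.9^0.52·exp(0.02·45-0.7884) = 14.8
  Cl⁻ term: 0.102·169.6^0.62·exp(0.033·45+0.04·24.6) = 29.05
  sum: 14.8 + 29.05 → r_corr = 43.85 μm/a
ISO 9223 Table 2 (carbon steel): 25 < 43.8 ≤ 50 μm/a ⇒ C3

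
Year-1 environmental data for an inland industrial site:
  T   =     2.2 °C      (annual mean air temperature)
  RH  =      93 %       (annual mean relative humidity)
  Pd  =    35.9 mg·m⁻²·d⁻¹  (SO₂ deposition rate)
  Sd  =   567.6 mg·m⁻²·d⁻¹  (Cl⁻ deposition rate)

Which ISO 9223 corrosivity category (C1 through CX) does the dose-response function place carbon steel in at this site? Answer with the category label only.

carbon steel: temperature factor f = +0.150·(-7.8) = -1.1700
  SO₂ term: 1.77·35.9^0.52·exp(0.02·93-1.1700) = 22.71
  Cl⁻ term: 0.102·567.6^0.62·exp(0.033·93+0.04·2.2) = 122.2
  r_corr = 22.71 + 122.2 = 144.9 μm/a
Category bounds: 80…200 μm/a bracket r_corr ⇒ C5

C5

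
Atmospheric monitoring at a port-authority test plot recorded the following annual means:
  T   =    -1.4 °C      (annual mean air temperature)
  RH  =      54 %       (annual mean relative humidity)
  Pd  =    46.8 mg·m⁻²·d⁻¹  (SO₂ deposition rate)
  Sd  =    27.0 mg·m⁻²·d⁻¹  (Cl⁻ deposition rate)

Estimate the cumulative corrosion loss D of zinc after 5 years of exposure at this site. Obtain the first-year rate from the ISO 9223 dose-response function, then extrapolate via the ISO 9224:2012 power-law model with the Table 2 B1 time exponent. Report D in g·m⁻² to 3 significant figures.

D(5) = 18.5 g·m⁻²

zinc: T≤10 °C ⇒ hinge +0.038·(-1.4−10) = -0.4332
  SO₂ term: 0.0129·46.8^0.44·exp(0.046·54-0.4332) = 0.5447
  Sd branch = 0.0175·Sd^0.57·e^(0.008·RH+0.085·T) = 0.1566 μm/a
  sum: 0.5447 + 0.1566 → r_corr = 0.7013 μm/a
ISO 9224: D(t) = r_corr · t^b with b = 0.813 (zinc, B1)
  D(5) = 0.7013 × 5^0.813 = 0.7013 × 3.701 = 2.595 μm
  Mass loss = 2.595 μm × 7.14 g/cm³ = 18.53 g·m⁻²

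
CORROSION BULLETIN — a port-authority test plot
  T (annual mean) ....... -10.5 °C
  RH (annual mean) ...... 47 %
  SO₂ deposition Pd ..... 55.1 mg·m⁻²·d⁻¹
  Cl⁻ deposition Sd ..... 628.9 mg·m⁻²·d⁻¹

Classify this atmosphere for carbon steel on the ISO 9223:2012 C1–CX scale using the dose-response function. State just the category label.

carbon steel: T≤10 °C ⇒ hinge +0.150·(-10.5−10) = -3.0750
  SO₂ term: 1.77·55.1^0.52·exp(0.02·47-3.0750) = 1.683
  Sd branch = 0.102·Sd^0.62·e^(0.033·RH+0.04·T) = 17.18 μm/a
  r_corr = 1.683 + 17.18 = 18.86 μm/a
Category bounds: 1.3…25 μm/a bracket r_corr ⇒ C2

C2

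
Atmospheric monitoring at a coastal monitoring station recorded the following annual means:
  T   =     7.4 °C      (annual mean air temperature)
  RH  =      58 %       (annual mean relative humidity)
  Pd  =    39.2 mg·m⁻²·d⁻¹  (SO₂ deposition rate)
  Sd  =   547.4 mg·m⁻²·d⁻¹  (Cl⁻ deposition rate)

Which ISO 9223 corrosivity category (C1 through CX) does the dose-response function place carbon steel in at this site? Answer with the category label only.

carbon steel: temperature factor f = +0.150·(-2.6) = -0.3900
  SO₂ term: 1.77·39.2^0.52·exp(0.02·58-0.3900) = 25.76
  Cl⁻ term: 0.102·547.4^0.62·exp(0.033·58+0.04·7.4) = 46.36
  sum: 25.76 + 46.36 → r_corr = 72.12 μm/a
ISO 9223 Table 2 (carbon steel): 50 < 72.1 ≤ 80 μm/a ⇒ C4

C4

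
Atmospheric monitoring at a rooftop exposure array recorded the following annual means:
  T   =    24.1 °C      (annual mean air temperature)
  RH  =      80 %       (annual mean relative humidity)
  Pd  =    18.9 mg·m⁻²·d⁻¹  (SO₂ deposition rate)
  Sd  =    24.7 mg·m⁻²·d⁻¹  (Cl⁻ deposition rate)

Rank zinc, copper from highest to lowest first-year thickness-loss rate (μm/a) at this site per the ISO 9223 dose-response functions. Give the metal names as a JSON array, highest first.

zinc: T>10 °C ⇒ hinge -0.071·(24.1−10) = -1.0011
  SO₂ term: 0.0129·18.9^0.44·exp(0.046·80-1.0011) = 0.685
  Sd branch = 0.0175·Sd^0.57·e^(0.008·RH+0.085·T) = 1.601 μm/a
  r_corr = 0.685 + 1.601 = 2.286 μm/a
copper: T>10 °C ⇒ hinge -0.080·(24.1−10) = -1.1280
  Pd branch = 0.0053·Pd^0.26·e^(0.059·RH+f) = 0.4132 μm/a
  Sd branch = 0.01025·Sd^0.27·e^(0.036·RH+0.049·T) = 1.414 μm/a
  r_corr = 0.4132 + 1.414 = 1.827 μm/a
Ordering by μm/a: zinc (2.29) > copper (1.83)

["zinc", "copper"]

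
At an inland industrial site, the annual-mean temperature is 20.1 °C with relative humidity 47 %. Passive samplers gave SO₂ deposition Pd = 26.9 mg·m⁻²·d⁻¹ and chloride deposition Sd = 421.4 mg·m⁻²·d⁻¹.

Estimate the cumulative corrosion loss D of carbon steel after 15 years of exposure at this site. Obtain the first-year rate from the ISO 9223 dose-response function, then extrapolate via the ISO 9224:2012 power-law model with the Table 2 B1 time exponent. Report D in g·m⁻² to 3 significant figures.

carbon steel: T>10 °C ⇒ hinge -0.054·(20.1−10) = -0.5454
  SO₂ term: 1.77·26.9^0.52·exp(0.02·47-0.5454) = 14.55
  Cl⁻ term: 0.102·421.4^0.62·exp(0.033·47+0.04·20.1) = 45.57
  sum: 14.55 + 45.57 → r_corr = 60.12 μm/a
Long-term exponent b (ISO 9224 Table 2, B1) = 0.523
  D(15) = 60.12 × 15^0.523 = 60.12 × 4.122 = 247.8 μm
  Mass loss = 247.8 μm × 7.85 g/cm³ = 1945 g·m⁻²

D(15) = 1.95e+03 g·m⁻²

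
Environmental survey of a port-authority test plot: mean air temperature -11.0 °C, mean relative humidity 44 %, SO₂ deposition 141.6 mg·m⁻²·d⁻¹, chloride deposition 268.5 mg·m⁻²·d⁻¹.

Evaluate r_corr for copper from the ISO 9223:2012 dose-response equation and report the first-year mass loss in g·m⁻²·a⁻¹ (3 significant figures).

copper: temperature factor f = +0.126·(-21.0) = -2.6460
  SO₂ term: 0.0053·141.6^0.26·exp(0.059·44-2.6460) = 0.01827
  Sd branch = 0.01025·Sd^0.27·e^(0.036·RH+0.049·T) = 0.1319 μm/a
  sum: 0.01827 + 0.1319 → r_corr = 0.1502 μm/a
Convert to mass loss: 0.1502 μm/a × 8.96 g/cm³ = 1.346 g·m⁻²·a⁻¹

r_corr = 1.35 g·m⁻²·a⁻¹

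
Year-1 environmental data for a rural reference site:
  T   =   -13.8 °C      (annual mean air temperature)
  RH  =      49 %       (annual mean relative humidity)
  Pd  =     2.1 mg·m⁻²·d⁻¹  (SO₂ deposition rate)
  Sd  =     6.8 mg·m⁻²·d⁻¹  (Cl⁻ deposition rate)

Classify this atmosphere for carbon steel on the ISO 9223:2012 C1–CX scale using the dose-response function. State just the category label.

carbon steel: f(T) = +0.150·(T−10) [T≤10 °C] = -3.5700
  SO₂ term: 1.77·2.1^0.52·exp(0.02·49-3.5700) = 0.1953
  Sd branch = 0.102·Sd^0.62·e^(0.033·RH+0.04·T) = 0.9711 μm/a
  sum: 0.1953 + 0.9711 → r_corr = 1.166 μm/a
1.17 μm/a falls in (0, 1.3] for carbon steel → category C1

C1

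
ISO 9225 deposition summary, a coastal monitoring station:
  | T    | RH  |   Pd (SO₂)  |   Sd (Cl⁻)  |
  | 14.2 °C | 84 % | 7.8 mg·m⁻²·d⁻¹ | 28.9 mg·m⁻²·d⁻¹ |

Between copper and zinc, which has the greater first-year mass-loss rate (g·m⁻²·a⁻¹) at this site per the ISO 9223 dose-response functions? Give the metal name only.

copper

copper: f(T) = -0.080·(T−10) [T>10 °C] = -0.3360
  SO₂ term: 0.0053·7.8^0.26·exp(0.059·84-0.3360) = 0.9176
  Sd branch = 0.01025·Sd^0.27·e^(0.036·RH+0.049·T) = 1.049 μm/a
  sum: 0.9176 + 1.049 → r_corr = 1.966 μm/a
  mass loss = 1.966 μm/a × 8.96 g/cm³ = 17.62 g·m⁻²·a⁻¹
zinc: f(T) = -0.071·(T−10) [T>10 °C] = -0.2982
  Pd branch = 0.0129·Pd^0.44·e^(0.046·RH+f) = 1.126 μm/a
  Cl⁻ term: 0.0175·28.9^0.57·exp(0.008·84+0.085·14.2) = 0.7795
  r_corr = 1.126 + 0.7795 = 1.906 μm/a
  mass loss = 1.906 μm/a × 7.14 g/cm³ = 13.61 g·m⁻²·a⁻¹
Ordering by g·m⁻²·a⁻¹: copper (17.6) > zinc (13.6)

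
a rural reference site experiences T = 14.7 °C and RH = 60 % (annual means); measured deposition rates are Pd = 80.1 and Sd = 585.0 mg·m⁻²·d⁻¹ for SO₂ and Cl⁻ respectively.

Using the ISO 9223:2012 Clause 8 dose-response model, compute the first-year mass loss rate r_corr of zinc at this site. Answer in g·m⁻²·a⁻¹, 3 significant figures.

r_corr = 33.8 g·m⁻²·a⁻¹

zinc: T>10 °C ⇒ hinge -0.071·(14.7−10) = -0.3337
  Pd branch = 0.0129·Pd^0.44·e^(0.046·RH+f) = 1.004 μm/a
  Cl⁻ term: 0.0175·585.0^0.57·exp(0.008·60+0.085·14.7) = 3.728
  r_corr = 1.004 + 3.728 = 4.732 μm/a
Convert to mass loss: 4.732 μm/a × 7.14 g/cm³ = 33.79 g·m⁻²·a⁻¹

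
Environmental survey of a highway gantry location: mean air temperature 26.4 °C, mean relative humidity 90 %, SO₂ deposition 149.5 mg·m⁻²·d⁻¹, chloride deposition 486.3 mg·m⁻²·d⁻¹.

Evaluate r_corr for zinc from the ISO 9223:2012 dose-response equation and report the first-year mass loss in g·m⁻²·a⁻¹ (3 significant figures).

zinc: temperature factor f = -0.071·(16.4) = -1.1644
  sulphur-dioxide contribution → 2.289 μm/a
  chloride contribution → 11.53 μm/a
  ⇒ r_corr(zinc) = 13.82 μm/a
Convert to mass loss: 13.82 μm/a × 7.14 g/cm³ = 98.67 g·m⁻²·a⁻¹

r_corr = 98.7 g·m⁻²·a⁻¹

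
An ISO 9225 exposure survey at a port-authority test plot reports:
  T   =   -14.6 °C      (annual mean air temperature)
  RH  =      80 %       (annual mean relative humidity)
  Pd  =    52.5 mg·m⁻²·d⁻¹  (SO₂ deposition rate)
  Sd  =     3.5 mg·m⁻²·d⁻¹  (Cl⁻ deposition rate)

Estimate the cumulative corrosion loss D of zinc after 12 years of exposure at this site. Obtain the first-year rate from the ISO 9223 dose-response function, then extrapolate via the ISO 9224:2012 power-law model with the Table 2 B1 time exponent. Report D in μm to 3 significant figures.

zinc: T≤10 °C ⇒ hinge +0.038·(-14.6−10) = -0.9348
  sulphur-dioxide contribution → 1.147 μm/a
  chloride contribution → 0.0196 μm/a
  ⇒ r_corr(zinc) = 1.167 μm/a
Long-term exponent b (ISO 9224 Table 2, B1) = 0.813
  D(12) = 1.167 × 12^0.813 = 1.167 × 7.54 = 8.799 μm

D(12) = 8.80 μm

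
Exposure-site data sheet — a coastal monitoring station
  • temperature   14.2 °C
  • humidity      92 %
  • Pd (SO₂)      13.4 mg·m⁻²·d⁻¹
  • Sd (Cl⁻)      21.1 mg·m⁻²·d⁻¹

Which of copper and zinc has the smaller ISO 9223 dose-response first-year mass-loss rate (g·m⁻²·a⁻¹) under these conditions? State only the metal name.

copper: temperature factor f = -0.080·(4.2) = -0.3360
  sulphur-dioxide contribution → 1.693 μm/a
  chloride contribution → 1.285 μm/a
  total first-year rate 2.978 μm/a
  mass loss = 2.978 μm/a × 8.96 g/cm³ = 26.68 g·m⁻²·a⁻¹
zinc: temperature factor f = -0.071·(4.2) = -0.2982
  sulphur-dioxide contribution → 2.065 μm/a
  chloride contribution → 0.6946 μm/a
  ⇒ r_corr(zinc) = 2.76 μm/a
  mass loss = 2.76 μm/a × 7.14 g/cm³ = 19.7 g·m⁻²·a⁻¹
Ordering by g·m⁻²·a⁻¹: copper (26.7) > zinc (19.7)

zinc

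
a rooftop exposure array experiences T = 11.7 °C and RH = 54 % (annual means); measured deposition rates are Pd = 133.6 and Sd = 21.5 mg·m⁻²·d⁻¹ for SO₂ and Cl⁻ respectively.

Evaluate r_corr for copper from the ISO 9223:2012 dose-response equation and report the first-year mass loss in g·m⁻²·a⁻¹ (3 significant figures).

r_corr = 6.19 g·m⁻²·a⁻¹

copper: temperature factor f = -0.080·(1.7) = -0.1360
  sulphur-dioxide contribution → 0.3996 μm/a
  chloride contribution → 0.2909 μm/a
  total first-year rate 0.6905 μm/a
Convert to mass loss: 0.6905 μm/a × 8.96 g/cm³ = 6.186 g·m⁻²·a⁻¹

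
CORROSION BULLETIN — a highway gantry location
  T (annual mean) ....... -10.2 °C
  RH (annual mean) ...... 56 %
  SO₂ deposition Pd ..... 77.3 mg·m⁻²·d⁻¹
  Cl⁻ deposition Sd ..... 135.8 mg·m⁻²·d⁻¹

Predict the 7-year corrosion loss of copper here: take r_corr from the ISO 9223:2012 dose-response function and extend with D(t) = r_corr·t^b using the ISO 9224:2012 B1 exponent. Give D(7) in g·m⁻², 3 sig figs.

D(7) = 6.92 g·m⁻²

copper: f(T) = +0.126·(T−10) [T≤10 °C] = -2.5452
  SO₂ term: 0.0053·77.3^0.26·exp(0.059·56-2.5452) = 0.03505
  Cl⁻ term: 0.01025·135.8^0.27·exp(0.036·56+0.049·-10.2) = 0.1758
  r_corr = 0.03505 + 0.1758 = 0.2109 μm/a
ISO 9224: D(t) = r_corr · t^b with b = 0.667 (copper, B1)
  D(7) = 0.2109 × 7^0.667 = 0.2109 × 3.662 = 0.7722 μm
  Mass loss = 0.7722 μm × 8.96 g/cm³ = 6.919 g·m⁻²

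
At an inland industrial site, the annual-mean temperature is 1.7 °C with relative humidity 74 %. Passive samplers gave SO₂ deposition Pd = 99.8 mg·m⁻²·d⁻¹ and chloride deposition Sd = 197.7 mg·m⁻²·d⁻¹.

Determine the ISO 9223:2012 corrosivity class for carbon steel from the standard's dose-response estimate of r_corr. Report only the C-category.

carbon steel: temperature factor f = +0.150·(-8.3) = -1.2450
  SO₂ term: 1.77·99.8^0.52·exp(0.02·74-1.2450) = 24.52
  Cl⁻ term: 0.102·197.7^0.62·exp(0.033·74+0.04·1.7) = 33.28
  sum: 24.52 + 33.28 → r_corr = 57.8 μm/a
ISO 9223 Table 2 (carbon steel): 50 < 57.8 ≤ 80 μm/a ⇒ C4

C4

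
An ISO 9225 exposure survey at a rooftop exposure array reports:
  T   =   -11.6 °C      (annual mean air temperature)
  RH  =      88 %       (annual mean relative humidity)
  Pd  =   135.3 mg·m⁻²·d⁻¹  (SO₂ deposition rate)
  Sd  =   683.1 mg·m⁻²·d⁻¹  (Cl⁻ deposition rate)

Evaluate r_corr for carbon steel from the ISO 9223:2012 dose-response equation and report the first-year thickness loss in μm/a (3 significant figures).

carbon steel: f(T) = +0.150·(T−10) [T≤10 °C] = -3.2400
  SO₂ term: 1.77·135.3^0.52·exp(0.02·88-3.2400) = 5.17
  Sd branch = 0.102·Sd^0.62·e^(0.033·RH+0.04·T) = 66.94 μm/a
  sum: 5.17 + 66.94 → r_corr = 72.11 μm/a

r_corr = 72.1 μm/a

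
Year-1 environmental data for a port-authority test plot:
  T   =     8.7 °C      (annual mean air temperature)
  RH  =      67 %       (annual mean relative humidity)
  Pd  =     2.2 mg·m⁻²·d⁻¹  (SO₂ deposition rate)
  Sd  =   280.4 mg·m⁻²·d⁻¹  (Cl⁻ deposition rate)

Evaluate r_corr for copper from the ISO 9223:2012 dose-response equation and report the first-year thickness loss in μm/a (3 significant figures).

copper: temperature factor f = +0.126·(-1.3) = -0.1638
  Pd branch = 0.0053·Pd^0.26·e^(0.059·RH+f) = 0.2877 μm/a
  Cl⁻ term: 0.01025·280.4^0.27·exp(0.036·67+0.049·8.7) = 0.8022
  sum: 0.2877 + 0.8022 → r_corr = 1.09 μm/a

r_corr = 1.09 μm/a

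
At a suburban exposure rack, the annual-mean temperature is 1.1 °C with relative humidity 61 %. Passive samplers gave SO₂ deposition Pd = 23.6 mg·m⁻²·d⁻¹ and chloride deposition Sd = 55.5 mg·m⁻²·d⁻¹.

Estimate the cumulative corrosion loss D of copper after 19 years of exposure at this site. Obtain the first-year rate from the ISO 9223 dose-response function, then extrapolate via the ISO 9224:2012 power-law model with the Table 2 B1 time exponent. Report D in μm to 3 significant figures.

D(19) = 3.07 μm

copper: T≤10 °C ⇒ hinge +0.126·(1.1−10) = -1.1214
  SO₂ term: 0.0053·23.6^0.26·exp(0.059·61-1.1214) = 0.1436
  Sd branch = 0.01025·Sd^0.27·e^(0.036·RH+0.049·T) = 0.2876 μm/a
  sum: 0.1436 + 0.2876 → r_corr = 0.4312 μm/a
Long-term exponent b (ISO 9224 Table 2, B1) = 0.667
  D(19) = 0.4312 × 19^0.667 = 0.4312 × 7.127 = 3.074 μm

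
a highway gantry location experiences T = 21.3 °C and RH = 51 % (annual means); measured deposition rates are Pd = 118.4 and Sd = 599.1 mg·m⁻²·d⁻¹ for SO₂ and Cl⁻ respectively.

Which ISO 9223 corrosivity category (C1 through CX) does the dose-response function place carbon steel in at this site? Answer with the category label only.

carbon steel: T>10 °C ⇒ hinge -0.054·(21.3−10) = -0.6102
  sulphur-dioxide contribution → 31.92 μm/a
  chloride contribution → 67.86 μm/a
  total first-year rate 99.78 μm/a
99.8 μm/a falls in (80, 200] for carbon steel → category C5

C5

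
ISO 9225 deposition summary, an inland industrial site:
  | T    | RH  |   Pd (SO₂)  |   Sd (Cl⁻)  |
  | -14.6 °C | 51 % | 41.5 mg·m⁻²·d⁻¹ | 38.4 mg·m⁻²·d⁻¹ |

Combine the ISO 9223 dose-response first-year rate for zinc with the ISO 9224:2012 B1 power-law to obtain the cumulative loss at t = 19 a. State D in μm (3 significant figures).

D(19) = 3.65 μm

zinc: f(T) = +0.038·(T−10) [T≤10 °C] = -0.9348
  SO₂ term: 0.0129·41.5^0.44·exp(0.046·51-0.9348) = 0.2725
  Cl⁻ term: 0.0175·38.4^0.57·exp(0.008·51+0.085·-14.6) = 0.06086
  sum: 0.2725 + 0.06086 → r_corr = 0.3334 μm/a
Long-term exponent b (ISO 9224 Table 2, B1) = 0.813
  D(19) = 0.3334 × 19^0.813 = 0.3334 × 10.96 = 3.652 μm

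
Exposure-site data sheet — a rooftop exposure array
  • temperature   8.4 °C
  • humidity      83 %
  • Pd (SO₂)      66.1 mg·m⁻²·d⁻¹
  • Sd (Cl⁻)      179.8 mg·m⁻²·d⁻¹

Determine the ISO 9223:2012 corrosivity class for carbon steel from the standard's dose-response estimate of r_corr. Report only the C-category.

C5

carbon steel: T≤10 °C ⇒ hinge +0.150·(8.4−10) = -0.2400
  sulphur-dioxide contribution → 64.74 μm/a
  chloride contribution → 55.21 μm/a
  ⇒ r_corr(carbon steel) = 120 μm/a
120 μm/a falls in (80, 200] for carbon steel → category C5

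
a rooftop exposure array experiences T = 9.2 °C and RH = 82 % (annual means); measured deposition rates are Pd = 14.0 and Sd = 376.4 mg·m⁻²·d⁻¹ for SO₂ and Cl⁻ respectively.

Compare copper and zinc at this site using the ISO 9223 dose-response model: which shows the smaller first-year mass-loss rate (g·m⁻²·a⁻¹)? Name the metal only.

copper

copper: T≤10 °C ⇒ hinge +0.126·(9.2−10) = -0.1008
  SO₂ term: 0.0053·14.0^0.26·exp(0.059·82-0.1008) = 1.201
  Cl⁻ term: 0.01025·376.4^0.27·exp(0.036·82+0.049·9.2) = 1.527
  sum: 1.201 + 1.527 → r_corr = 2.729 μm/a
  mass loss = 2.729 μm/a × 8.96 g/cm³ = 24.45 g·m⁻²·a⁻¹
zinc: f(T) = +0.038·(T−10) [T≤10 °C] = -0.0304
  Pd branch = 0.0129·Pd^0.44·e^(0.046·RH+f) = 1.737 μm/a
  Sd branch = 0.0175·Sd^0.57·e^(0.008·RH+0.085·T) = 2.166 μm/a
  sum: 1.737 + 2.166 → r_corr = 3.903 μm/a
  mass loss = 3.903 μm/a × 7.14 g/cm³ = 27.87 g·m⁻²·a⁻¹
Ordering by g·m⁻²·a⁻¹: zinc (27.9) > copper (24.4)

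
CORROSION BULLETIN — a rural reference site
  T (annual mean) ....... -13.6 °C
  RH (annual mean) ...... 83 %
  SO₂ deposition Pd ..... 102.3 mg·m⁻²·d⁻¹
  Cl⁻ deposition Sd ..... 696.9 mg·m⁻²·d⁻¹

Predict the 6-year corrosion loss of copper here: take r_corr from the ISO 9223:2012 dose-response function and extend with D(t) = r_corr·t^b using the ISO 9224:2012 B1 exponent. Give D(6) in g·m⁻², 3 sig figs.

copper: temperature factor f = +0.126·(-23.6) = -2.9736
  Pd branch = 0.0053·Pd^0.26·e^(0.059·RH+f) = 0.1208 μm/a
  Sd branch = 0.01025·Sd^0.27·e^(0.036·RH+0.049·T) = 0.6118 μm/a
  r_corr = 0.1208 + 0.6118 = 0.7327 μm/a
Power-law: D(6) = r_corr · 6^0.667
  D(6) = 0.7327 × 6^0.667 = 0.7327 × 3.304 = 2.421 μm
  Mass loss = 2.421 μm × 8.96 g/cm³ = 21.69 g·m⁻²

D(6) = 21.7 g·m⁻²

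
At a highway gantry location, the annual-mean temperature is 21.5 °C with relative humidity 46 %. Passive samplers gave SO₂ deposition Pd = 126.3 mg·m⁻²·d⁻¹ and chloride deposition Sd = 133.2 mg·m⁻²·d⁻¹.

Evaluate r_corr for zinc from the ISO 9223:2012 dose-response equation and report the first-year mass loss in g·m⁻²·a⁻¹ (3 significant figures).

r_corr = 21.1 g·m⁻²·a⁻¹

zinc: T>10 °C ⇒ hinge -0.071·(21.5−10) = -0.8165
  SO₂ term: 0.0129·126.3^0.44·exp(0.046·46-0.8165) = 0.3977
  Sd branch = 0.0175·Sd^0.57·e^(0.008·RH+0.085·T) = 2.556 μm/a
  sum: 0.3977 + 2.556 → r_corr = 2.953 μm/a
Convert to mass loss: 2.953 μm/a × 7.14 g/cm³ = 21.09 g·m⁻²·a⁻¹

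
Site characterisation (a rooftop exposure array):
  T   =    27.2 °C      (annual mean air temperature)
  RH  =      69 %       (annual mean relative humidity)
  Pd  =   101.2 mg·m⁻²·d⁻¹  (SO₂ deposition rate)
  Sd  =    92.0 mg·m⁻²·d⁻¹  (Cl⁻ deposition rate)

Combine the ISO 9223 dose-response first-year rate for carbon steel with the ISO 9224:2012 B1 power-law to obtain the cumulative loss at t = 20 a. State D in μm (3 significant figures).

carbon steel: temperature factor f = -0.054·(17.2) = -0.9288
  Pd branch = 1.77·Pd^0.52·e^(0.02·RH+f) = 30.66 μm/a
  Sd branch = 0.102·Sd^0.62·e^(0.033·RH+0.04·T) = 48.7 μm/a
  sum: 30.66 + 48.7 → r_corr = 79.37 μm/a
ISO 9224: D(t) = r_corr · t^b with b = 0.523 (carbon steel, B1)
  D(20) = 79.37 × 20^0.523 = 79.37 × 4.791 = 380.3 μm

D(20) = 380 μm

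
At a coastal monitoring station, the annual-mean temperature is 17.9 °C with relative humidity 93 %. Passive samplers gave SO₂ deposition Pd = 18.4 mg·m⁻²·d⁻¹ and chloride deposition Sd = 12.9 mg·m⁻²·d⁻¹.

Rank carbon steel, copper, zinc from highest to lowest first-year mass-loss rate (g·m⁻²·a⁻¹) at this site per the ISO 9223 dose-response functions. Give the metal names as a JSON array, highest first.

["carbon steel", "copper", "zinc"]

carbon steel: temperature factor f = -0.054·(7.9) = -0.4266
  sulphur-dioxide contribution → 33.74 μm/a
  chloride contribution → 21.93 μm/a
  total first-year rate 55.67 μm/a
  mass loss = 55.67 μm/a × 7.85 g/cm³ = 437 g·m⁻²·a⁻¹
copper: temperature factor f = -0.080·(7.9) = -0.6320
  sulphur-dioxide contribution → 1.451 μm/a
  chloride contribution → 1.398 μm/a
  ⇒ r_corr(copper) = 2.849 μm/a
  mass loss = 2.849 μm/a × 8.96 g/cm³ = 25.53 g·m⁻²·a⁻¹
zinc: T>10 °C ⇒ hinge -0.071·(17.9−10) = -0.5609
  sulphur-dioxide contribution → 1.912 μm/a
  chloride contribution → 0.7244 μm/a
  total first-year rate 2.636 μm/a
  mass loss = 2.636 μm/a × 7.14 g/cm³ = 18.82 g·m⁻²·a⁻¹
Ordering by g·m⁻²·a⁻¹: carbon steel (437) > copper (25.5) > zinc (18.8)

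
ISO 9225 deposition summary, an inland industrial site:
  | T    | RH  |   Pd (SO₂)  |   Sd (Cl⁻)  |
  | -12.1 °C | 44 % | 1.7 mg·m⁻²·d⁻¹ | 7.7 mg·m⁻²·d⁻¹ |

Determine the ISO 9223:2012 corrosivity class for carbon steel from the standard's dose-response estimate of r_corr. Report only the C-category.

C1

carbon steel: f(T) = +0.150·(T−10) [T≤10 °C] = -3.3150
  Pd branch = 1.77·Pd^0.52·e^(0.02·RH+f) = 0.2043 μm/a
  Cl⁻ term: 0.102·7.7^0.62·exp(0.033·44+0.04·-12.1) = 0.952
  sum: 0.2043 + 0.952 → r_corr = 1.156 μm/a
Category bounds: 0…1.3 μm/a bracket r_corr ⇒ C1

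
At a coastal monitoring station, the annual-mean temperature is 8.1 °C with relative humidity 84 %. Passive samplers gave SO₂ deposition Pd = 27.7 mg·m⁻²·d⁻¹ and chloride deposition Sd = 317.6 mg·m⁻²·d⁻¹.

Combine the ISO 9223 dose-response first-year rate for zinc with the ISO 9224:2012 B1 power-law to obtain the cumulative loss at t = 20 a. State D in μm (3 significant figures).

D(20) = 49.0 μm

zinc: f(T) = +0.038·(T−10) [T≤10 °C] = -0.0722
  SO₂ term: 0.0129·27.7^0.44·exp(0.046·84-0.0722) = 2.466
  Sd branch = 0.0175·Sd^0.57·e^(0.008·RH+0.085·T) = 1.82 μm/a
  sum: 2.466 + 1.82 → r_corr = 4.286 μm/a
Power-law: D(20) = r_corr · 20^0.813
  D(20) = 4.286 × 20^0.813 = 4.286 × 11.42 = 48.95 μm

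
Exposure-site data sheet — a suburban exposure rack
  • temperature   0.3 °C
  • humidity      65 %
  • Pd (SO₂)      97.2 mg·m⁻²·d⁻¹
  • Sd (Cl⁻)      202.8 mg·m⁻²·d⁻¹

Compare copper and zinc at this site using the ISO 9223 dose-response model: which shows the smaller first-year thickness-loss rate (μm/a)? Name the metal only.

copper

copper: f(T) = +0.126·(T−10) [T≤10 °C] = -1.2222
  SO₂ term: 0.0053·97.2^0.26·exp(0.059·65-1.2222) = 0.2376
  Cl⁻ term: 0.01025·202.8^0.27·exp(0.036·65+0.049·0.3) = 0.4532
  r_corr = 0.2376 + 0.4532 = 0.6907 μm/a
zinc: temperature factor f = +0.038·(-9.7) = -0.3686
  SO₂ term: 0.0129·97.2^0.44·exp(0.046·65-0.3686) = 1.329
  Cl⁻ term: 0.0175·202.8^0.57·exp(0.008·65+0.085·0.3) = 0.6237
  r_corr = 1.329 + 0.6237 = 1.953 μm/a
Ordering by μm/a: zinc (1.95) > copper (0.691)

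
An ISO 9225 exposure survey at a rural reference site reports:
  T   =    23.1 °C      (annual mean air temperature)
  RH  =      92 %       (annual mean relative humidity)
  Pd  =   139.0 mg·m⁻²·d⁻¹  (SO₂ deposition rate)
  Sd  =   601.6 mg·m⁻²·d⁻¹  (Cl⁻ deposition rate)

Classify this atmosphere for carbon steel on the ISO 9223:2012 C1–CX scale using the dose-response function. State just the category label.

carbon steel: temperature factor f = -0.054·(13.1) = -0.7074
  Pd branch = 1.77·Pd^0.52·e^(0.02·RH+f) = 71.49 μm/a
  Cl⁻ term: 0.102·601.6^0.62·exp(0.033·92+0.04·23.1) = 282.9
  r_corr = 71.49 + 282.9 = 354.3 μm/a
354 μm/a falls in (200, 700] for carbon steel → category CX

CX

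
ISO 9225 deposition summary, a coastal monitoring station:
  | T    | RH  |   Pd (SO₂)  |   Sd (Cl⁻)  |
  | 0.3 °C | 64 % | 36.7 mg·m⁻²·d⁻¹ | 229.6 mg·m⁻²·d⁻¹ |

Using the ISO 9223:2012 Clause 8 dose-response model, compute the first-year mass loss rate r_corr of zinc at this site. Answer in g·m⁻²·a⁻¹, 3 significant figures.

zinc: T≤10 °C ⇒ hinge +0.038·(0.3−10) = -0.3686
  sulphur-dioxide contribution → 0.827 μm/a
  chloride contribution → 0.6641 μm/a
  ⇒ r_corr(zinc) = 1.491 μm/a
Convert to mass loss: 1.491 μm/a × 7.14 g/cm³ = 10.65 g·m⁻²·a⁻¹

r_corr = 10.6 g·m⁻²·a⁻¹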